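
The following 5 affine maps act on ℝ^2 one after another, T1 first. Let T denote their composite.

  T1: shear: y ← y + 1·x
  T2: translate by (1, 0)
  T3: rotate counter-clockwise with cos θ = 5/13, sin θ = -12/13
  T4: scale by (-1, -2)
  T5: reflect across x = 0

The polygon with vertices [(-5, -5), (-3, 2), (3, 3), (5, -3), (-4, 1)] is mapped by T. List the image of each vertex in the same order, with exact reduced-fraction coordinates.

image vertices: (-140/13, 4/13), (-22/13, -38/13), (92/13, 36/13), (54/13, 124/13), (-51/13, -42/13)

T1 shear: y ← y + 1·x: (-5, -5) → (-5, -10); (-3, 2) → (-3, -1); (3, 3) → (3, 6); (5, -3) → (5, 2); (-4, 1) → (-4, -3)
T2 translate by (1, 0): (-5, -10) → (-4, -10); (-3, -1) → (-2, -1); (3, 6) → (4, 6); (5, 2) → (6, 2); (-4, -3) → (-3, -3)
T3 rotate counter-clockwise with cos θ = 5/13, sin θ = -12/13: (-4, -10) → (-140/13, -2/13); (-2, -1) → (-22/13, 19/13); (4, 6) → (92/13, -18/13); (6, 2) → (54/13, -62/13); (-3, -3) → (-51/13, 21/13)
T4 scale by (-1, -2): (-140/13, -2/13) → (140/13, 4/13); (-22/13, 19/13) → (22/13, -38/13); (92/13, -18/13) → (-92/13, 36/13); (54/13, -62/13) → (-54/13, 124/13); (-51/13, 21/13) → (51/13, -42/13)
T5 reflect across x = 0: (140/13, 4/13) → (-140/13, 4/13); (22/13, -38/13) → (-22/13, -38/13); (-92/13, 36/13) → (92/13, 36/13); (-54/13, 124/13) → (54/13, 124/13); (51/13, -42/13) → (-51/13, -42/13)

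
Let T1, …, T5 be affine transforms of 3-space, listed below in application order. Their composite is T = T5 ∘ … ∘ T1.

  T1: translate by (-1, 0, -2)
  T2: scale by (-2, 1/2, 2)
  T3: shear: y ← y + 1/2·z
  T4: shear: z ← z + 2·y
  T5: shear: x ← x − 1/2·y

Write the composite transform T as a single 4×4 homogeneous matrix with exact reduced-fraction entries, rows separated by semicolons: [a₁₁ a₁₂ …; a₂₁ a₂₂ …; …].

T = [-2 -1/4 -1/2 3; 0 1/2 1 -2; 0 1 4 -8; 0 0 0 1]

T1 = [1 0 0 -1; 0 1 0 0; 0 0 1 -2; 0 0 0 1]
T2·T1 = [-2 0 0 2; 0 1/2 0 0; 0 0 2 -4; 0 0 0 1]
T3·…·T1 = [-2 0 0 2; 0 1/2 1 -2; 0 0 2 -4; 0 0 0 1]
T4·…·T1 = [-2 0 0 2; 0 1/2 1 -2; 0 1 4 -8; 0 0 0 1]
T5·…·T1 = [-2 -1/4 -1/2 3; 0 1/2 1 -2; 0 1 4 -8; 0 0 0 1]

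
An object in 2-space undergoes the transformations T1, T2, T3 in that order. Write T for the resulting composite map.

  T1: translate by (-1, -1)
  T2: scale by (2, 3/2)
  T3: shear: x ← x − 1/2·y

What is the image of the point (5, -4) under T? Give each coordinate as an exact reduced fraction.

T(p) = (47/4, -15/2)

T1 translate by (-1, -1): (5, -4) → (4, -5)
T2 scale by (2, 3/2): (4, -5) → (8, -15/2)
T3 shear: x ← x − 1/2·y: (8, -15/2) → (47/4, -15/2)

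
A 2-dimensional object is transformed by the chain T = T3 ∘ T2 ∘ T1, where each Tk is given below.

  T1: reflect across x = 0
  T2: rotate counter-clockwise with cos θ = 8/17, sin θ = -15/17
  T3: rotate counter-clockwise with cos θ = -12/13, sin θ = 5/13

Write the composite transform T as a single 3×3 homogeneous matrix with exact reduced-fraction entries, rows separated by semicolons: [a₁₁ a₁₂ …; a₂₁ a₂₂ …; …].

T1 = [-1 0 0; 0 1 0; 0 0 1]
T2·T1 = [-8/17 15/17 0; 15/17 8/17 0; 0 0 1]
T3·…·T1 = [21/221 -220/221 0; -220/221 -21/221 0; 0 0 1]

T = [21/221 -220/221 0; -220/221 -21/221 0; 0 0 1]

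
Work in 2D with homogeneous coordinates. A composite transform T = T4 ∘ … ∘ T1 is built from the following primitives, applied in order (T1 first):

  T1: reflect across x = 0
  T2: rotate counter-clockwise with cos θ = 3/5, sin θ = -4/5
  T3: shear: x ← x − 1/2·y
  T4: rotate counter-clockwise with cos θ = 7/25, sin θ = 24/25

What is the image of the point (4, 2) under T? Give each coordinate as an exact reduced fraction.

T1 reflect across x = 0: (4, 2) → (-4, 2)
T2 rotate counter-clockwise with cos θ = 3/5, sin θ = -4/5: (-4, 2) → (-4/5, 22/5)
T3 shear: x ← x − 1/2·y: (-4/5, 22/5) → (-3, 22/5)
T4 rotate counter-clockwise with cos θ = 7/25, sin θ = 24/25: (-3, 22/5) → (-633/125, -206/125)

T(p) = (-633/125, -206/125)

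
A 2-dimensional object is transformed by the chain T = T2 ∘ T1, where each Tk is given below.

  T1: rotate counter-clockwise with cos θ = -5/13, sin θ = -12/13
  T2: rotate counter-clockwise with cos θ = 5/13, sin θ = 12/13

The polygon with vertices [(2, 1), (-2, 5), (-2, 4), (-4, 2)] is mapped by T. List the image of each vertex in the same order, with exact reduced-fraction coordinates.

image vertices: (358/169, -121/169), (362/169, 835/169), (242/169, 716/169), (-236/169, 718/169)

T1 rotate counter-clockwise with cos θ = -5/13, sin θ = -12/13: (2, 1) → (2/13, -29/13); (-2, 5) → (70/13, -1/13); (-2, 4) → (58/13, 4/13); (-4, 2) → (44/13, 38/13)
T2 rotate counter-clockwise with cos θ = 5/13, sin θ = 12/13: (2/13, -29/13) → (358/169, -121/169); (70/13, -1/13) → (362/169, 835/169); (58/13, 4/13) → (242/169, 716/169); (44/13, 38/13) → (-236/169, 718/169)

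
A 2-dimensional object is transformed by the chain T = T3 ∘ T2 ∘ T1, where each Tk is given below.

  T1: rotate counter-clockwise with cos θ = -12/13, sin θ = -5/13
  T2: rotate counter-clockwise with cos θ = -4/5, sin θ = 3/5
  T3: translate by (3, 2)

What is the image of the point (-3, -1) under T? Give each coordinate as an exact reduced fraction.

T(p) = (-2/13, 23/13)

T1 rotate counter-clockwise with cos θ = -12/13, sin θ = -5/13: (-3, -1) → (31/13, 27/13)
T2 rotate counter-clockwise with cos θ = -4/5, sin θ = 3/5: (31/13, 27/13) → (-41/13, -3/13)
T3 translate by (3, 2): (-41/13, -3/13) → (-2/13, 23/13)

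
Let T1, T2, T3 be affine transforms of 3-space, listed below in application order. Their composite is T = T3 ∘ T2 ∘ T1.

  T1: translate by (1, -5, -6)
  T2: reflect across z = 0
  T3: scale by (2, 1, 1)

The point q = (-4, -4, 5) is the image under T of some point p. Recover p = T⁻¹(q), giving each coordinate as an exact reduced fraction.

p = (-3, 1, 1)

T1 = [1 0 0 1; 0 1 0 -5; 0 0 1 -6; 0 0 0 1]
T2·T1 = [1 0 0 1; 0 1 0 -5; 0 0 -1 6; 0 0 0 1]
T3·…·T1 = [2 0 0 2; 0 1 0 -5; 0 0 -1 6; 0 0 0 1]
det M = -2; M⁻¹ = [1/2 0 0 -1; 0 1 0 5; 0 0 -1 6; 0 0 0 1]
M⁻¹ · (-4, -4, 5)ᵀ = (-3, 1, 1)ᵀ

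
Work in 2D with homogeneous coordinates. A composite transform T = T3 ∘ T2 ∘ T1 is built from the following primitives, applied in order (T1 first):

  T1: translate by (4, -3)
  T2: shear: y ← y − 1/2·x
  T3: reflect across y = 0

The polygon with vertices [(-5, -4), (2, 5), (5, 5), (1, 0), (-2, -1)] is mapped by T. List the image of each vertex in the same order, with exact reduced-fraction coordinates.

T1 translate by (4, -3): (-5, -4) → (-1, -7); (2, 5) → (6, 2); (5, 5) → (9, 2); (1, 0) → (5, -3); (-2, -1) → (2, -4)
T2 shear: y ← y − 1/2·x: (-1, -7) → (-1, -13/2); (6, 2) → (6, -1); (9, 2) → (9, -5/2); (5, -3) → (5, -11/2); (2, -4) → (2, -5)
T3 reflect across y = 0: (-1, -13/2) → (-1, 13/2); (6, -1) → (6, 1); (9, -5/2) → (9, 5/2); (5, -11/2) → (5, 11/2); (2, -5) → (2, 5)

image vertices: (-1, 13/2), (6, 1), (9, 5/2), (5, 11/2), (2, 5)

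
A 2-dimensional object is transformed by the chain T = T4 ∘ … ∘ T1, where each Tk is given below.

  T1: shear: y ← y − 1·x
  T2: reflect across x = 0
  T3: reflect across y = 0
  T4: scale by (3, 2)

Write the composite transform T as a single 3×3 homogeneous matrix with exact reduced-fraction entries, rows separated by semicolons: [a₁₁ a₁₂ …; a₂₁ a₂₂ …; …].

T1 = [1 0 0; -1 1 0; 0 0 1]
T2·T1 = [-1 0 0; -1 1 0; 0 0 1]
T3·…·T1 = [-1 0 0; 1 -1 0; 0 0 1]
T4·…·T1 = [-3 0 0; 2 -2 0; 0 0 1]

T = [-3 0 0; 2 -2 0; 0 0 1]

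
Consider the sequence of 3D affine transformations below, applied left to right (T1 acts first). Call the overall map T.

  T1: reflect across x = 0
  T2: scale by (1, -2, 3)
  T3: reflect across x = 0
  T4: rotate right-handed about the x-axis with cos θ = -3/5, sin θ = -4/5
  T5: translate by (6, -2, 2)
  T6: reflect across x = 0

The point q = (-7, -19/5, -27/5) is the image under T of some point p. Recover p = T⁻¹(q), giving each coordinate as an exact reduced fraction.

T1 = [-1 0 0 0; 0 1 0 0; 0 0 1 0; 0 0 0 1]
T2·T1 = [-1 0 0 0; 0 -2 0 0; 0 0 3 0; 0 0 0 1]
T3·…·T1 = [1 0 0 0; 0 -2 0 0; 0 0 3 0; 0 0 0 1]
T4·…·T1 = [1 0 0 0; 0 6/5 12/5 0; 0 8/5 -9/5 0; 0 0 0 1]
T5·…·T1 = [1 0 0 6; 0 6/5 12/5 -2; 0 8/5 -9/5 2; 0 0 0 1]
T6·…·T1 = [-1 0 0 -6; 0 6/5 12/5 -2; 0 8/5 -9/5 2; 0 0 0 1]
det M = 6; M⁻¹ = [-1 0 0 -6; 0 3/10 2/5 -1/5; 0 4/15 -1/5 14/15; 0 0 0 1]
M⁻¹ · (-7, -19/5, -27/5)ᵀ = (1, -7/2, 1)ᵀ

p = (1, -7/2, 1)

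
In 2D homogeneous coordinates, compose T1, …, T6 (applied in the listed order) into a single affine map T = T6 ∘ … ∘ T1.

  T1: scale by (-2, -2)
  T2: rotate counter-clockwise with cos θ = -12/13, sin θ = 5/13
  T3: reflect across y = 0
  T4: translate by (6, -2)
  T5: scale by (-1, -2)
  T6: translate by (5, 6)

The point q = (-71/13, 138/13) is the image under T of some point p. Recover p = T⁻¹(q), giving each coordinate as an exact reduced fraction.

T1 = [-2 0 0; 0 -2 0; 0 0 1]
T2·T1 = [24/13 10/13 0; -10/13 24/13 0; 0 0 1]
T3·…·T1 = [24/13 10/13 0; 10/13 -24/13 0; 0 0 1]
T4·…·T1 = [24/13 10/13 6; 10/13 -24/13 -2; 0 0 1]
T5·…·T1 = [-24/13 -10/13 -6; -20/13 48/13 4; 0 0 1]
T6·…·T1 = [-24/13 -10/13 -1; -20/13 48/13 10; 0 0 1]
det M = -8; M⁻¹ = [-6/13 -5/52 1/2; -5/26 3/13 -5/2; 0 0 1]
M⁻¹ · (-71/13, 138/13)ᵀ = (2, 1)ᵀ

p = (2, 1)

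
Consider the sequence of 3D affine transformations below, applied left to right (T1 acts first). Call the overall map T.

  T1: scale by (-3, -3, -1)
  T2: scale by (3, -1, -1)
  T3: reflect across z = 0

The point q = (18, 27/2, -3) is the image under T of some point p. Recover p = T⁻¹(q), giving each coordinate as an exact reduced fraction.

T1 = [-3 0 0 0; 0 -3 0 0; 0 0 -1 0; 0 0 0 1]
T2·T1 = [-9 0 0 0; 0 3 0 0; 0 0 1 0; 0 0 0 1]
T3·…·T1 = [-9 0 0 0; 0 3 0 0; 0 0 -1 0; 0 0 0 1]
det M = 27; M⁻¹ = [-1/9 0 0 0; 0 1/3 0 0; 0 0 -1 0; 0 0 0 1]
M⁻¹ · (18, 27/2, -3)ᵀ = (-2, 9/2, 3)ᵀ

p = (-2, 9/2, 3)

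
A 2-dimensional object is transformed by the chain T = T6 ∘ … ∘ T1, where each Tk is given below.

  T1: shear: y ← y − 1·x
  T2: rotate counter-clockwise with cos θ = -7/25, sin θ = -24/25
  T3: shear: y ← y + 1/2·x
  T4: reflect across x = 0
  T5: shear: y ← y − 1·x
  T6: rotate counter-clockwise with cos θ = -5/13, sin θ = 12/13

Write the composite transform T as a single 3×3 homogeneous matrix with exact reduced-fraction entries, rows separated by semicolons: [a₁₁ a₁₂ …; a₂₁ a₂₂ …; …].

T = [607/325 -228/325 0; 1379/650 -433/325 0; 0 0 1]

T1 = [1 0 0; -1 1 0; 0 0 1]
T2·T1 = [-31/25 24/25 0; -17/25 -7/25 0; 0 0 1]
T3·…·T1 = [-31/25 24/25 0; -13/10 1/5 0; 0 0 1]
T4·…·T1 = [31/25 -24/25 0; -13/10 1/5 0; 0 0 1]
T5·…·T1 = [31/25 -24/25 0; -127/50 29/25 0; 0 0 1]
T6·…·T1 = [607/325 -228/325 0; 1379/650 -433/325 0; 0 0 1]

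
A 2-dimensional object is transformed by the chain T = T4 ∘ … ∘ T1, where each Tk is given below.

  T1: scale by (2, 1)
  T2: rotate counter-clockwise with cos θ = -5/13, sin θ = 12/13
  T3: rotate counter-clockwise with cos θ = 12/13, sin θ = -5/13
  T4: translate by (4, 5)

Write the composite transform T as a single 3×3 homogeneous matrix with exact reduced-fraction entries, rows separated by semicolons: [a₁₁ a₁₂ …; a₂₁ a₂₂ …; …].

T = [0 -1 4; 2 0 5; 0 0 1]

T1 = [2 0 0; 0 1 0; 0 0 1]
T2·T1 = [-10/13 -12/13 0; 24/13 -5/13 0; 0 0 1]
T3·…·T1 = [0 -1 0; 2 0 0; 0 0 1]
T4·…·T1 = [0 -1 4; 2 0 5; 0 0 1]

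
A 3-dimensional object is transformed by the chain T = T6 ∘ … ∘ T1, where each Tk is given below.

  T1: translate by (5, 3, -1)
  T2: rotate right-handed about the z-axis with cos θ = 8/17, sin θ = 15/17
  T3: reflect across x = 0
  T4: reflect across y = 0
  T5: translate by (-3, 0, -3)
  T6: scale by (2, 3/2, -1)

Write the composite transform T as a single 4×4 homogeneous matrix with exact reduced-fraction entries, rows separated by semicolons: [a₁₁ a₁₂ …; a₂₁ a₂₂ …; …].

T = [-16/17 30/17 0 -92/17; -45/34 -12/17 0 -297/34; 0 0 -1 4; 0 0 0 1]

T1 = [1 0 0 5; 0 1 0 3; 0 0 1 -1; 0 0 0 1]
T2·T1 = [8/17 -15/17 0 -5/17; 15/17 8/17 0 99/17; 0 0 1 -1; 0 0 0 1]
T3·…·T1 = [-8/17 15/17 0 5/17; 15/17 8/17 0 99/17; 0 0 1 -1; 0 0 0 1]
T4·…·T1 = [-8/17 15/17 0 5/17; -15/17 -8/17 0 -99/17; 0 0 1 -1; 0 0 0 1]
T5·…·T1 = [-8/17 15/17 0 -46/17; -15/17 -8/17 0 -99/17; 0 0 1 -4; 0 0 0 1]
T6·…·T1 = [-16/17 30/17 0 -92/17; -45/34 -12/17 0 -297/34; 0 0 -1 4; 0 0 0 1]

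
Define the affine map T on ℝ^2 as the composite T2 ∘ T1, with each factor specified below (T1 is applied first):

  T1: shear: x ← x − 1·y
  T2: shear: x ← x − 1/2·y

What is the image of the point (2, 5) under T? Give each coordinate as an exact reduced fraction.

T1 shear: x ← x − 1·y: (2, 5) → (-3, 5)
T2 shear: x ← x − 1/2·y: (-3, 5) → (-11/2, 5)

T(p) = (-11/2, 5)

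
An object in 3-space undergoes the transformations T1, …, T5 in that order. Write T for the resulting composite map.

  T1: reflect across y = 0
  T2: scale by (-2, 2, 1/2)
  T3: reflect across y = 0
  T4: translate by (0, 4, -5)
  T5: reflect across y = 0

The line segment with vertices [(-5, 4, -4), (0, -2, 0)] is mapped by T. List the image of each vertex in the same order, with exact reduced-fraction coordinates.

image vertices: (10, -12, -7), (0, 0, -5)

T1 reflect across y = 0: (-5, 4, -4) → (-5, -4, -4); (0, -2, 0) → (0, 2, 0)
T2 scale by (-2, 2, 1/2): (-5, -4, -4) → (10, -8, -2); (0, 2, 0) → (0, 4, 0)
T3 reflect across y = 0: (10, -8, -2) → (10, 8, -2); (0, 4, 0) → (0, -4, 0)
T4 translate by (0, 4, -5): (10, 8, -2) → (10, 12, -7); (0, -4, 0) → (0, 0, -5)
T5 reflect across y = 0: (10, 12, -7) → (10, -12, -7); (0, 0, -5) → (0, 0, -5)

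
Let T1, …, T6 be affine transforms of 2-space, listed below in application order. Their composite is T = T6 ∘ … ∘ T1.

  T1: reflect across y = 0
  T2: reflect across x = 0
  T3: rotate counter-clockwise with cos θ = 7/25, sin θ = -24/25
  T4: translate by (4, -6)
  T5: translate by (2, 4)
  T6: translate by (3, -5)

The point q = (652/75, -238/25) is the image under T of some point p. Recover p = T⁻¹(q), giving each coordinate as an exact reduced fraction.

p = (-7/3, 1)

T1 = [1 0 0; 0 -1 0; 0 0 1]
T2·T1 = [-1 0 0; 0 -1 0; 0 0 1]
T3·…·T1 = [-7/25 -24/25 0; 24/25 -7/25 0; 0 0 1]
T4·…·T1 = [-7/25 -24/25 4; 24/25 -7/25 -6; 0 0 1]
T5·…·T1 = [-7/25 -24/25 6; 24/25 -7/25 -2; 0 0 1]
T6·…·T1 = [-7/25 -24/25 9; 24/25 -7/25 -7; 0 0 1]
det M = 1; M⁻¹ = [-7/25 24/25 231/25; -24/25 -7/25 167/25; 0 0 1]
M⁻¹ · (652/75, -238/25)ᵀ = (-7/3, 1)ᵀ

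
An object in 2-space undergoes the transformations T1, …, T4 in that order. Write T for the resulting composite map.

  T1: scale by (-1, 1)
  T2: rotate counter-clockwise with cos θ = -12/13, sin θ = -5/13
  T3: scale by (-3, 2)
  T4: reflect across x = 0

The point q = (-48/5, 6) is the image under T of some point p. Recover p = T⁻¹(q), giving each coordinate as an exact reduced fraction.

p = (-9/5, -4)

T1 = [-1 0 0; 0 1 0; 0 0 1]
T2·T1 = [12/13 5/13 0; 5/13 -12/13 0; 0 0 1]
T3·…·T1 = [-36/13 -15/13 0; 10/13 -24/13 0; 0 0 1]
T4·…·T1 = [36/13 15/13 0; 10/13 -24/13 0; 0 0 1]
det M = -6; M⁻¹ = [4/13 5/26 0; 5/39 -6/13 0; 0 0 1]
M⁻¹ · (-48/5, 6)ᵀ = (-9/5, -4)ᵀ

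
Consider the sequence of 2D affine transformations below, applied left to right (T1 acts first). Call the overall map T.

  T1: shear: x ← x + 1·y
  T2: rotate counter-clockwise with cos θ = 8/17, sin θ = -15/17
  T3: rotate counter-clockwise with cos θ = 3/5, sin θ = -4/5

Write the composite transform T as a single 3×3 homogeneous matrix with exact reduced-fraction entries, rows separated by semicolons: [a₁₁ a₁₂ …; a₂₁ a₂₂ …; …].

T1 = [1 1 0; 0 1 0; 0 0 1]
T2·T1 = [8/17 23/17 0; -15/17 -7/17 0; 0 0 1]
T3·…·T1 = [-36/85 41/85 0; -77/85 -113/85 0; 0 0 1]

T = [-36/85 41/85 0; -77/85 -113/85 0; 0 0 1]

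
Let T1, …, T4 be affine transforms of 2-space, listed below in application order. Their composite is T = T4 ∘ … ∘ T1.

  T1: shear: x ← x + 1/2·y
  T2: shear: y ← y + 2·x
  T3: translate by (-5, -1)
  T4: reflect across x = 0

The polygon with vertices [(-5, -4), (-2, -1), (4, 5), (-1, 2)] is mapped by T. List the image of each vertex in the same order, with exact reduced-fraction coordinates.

T1 shear: x ← x + 1/2·y: (-5, -4) → (-7, -4); (-2, -1) → (-5/2, -1); (4, 5) → (13/2, 5); (-1, 2) → (0, 2)
T2 shear: y ← y + 2·x: (-7, -4) → (-7, -18); (-5/2, -1) → (-5/2, -6); (13/2, 5) → (13/2, 18); (0, 2) → (0, 2)
T3 translate by (-5, -1): (-7, -18) → (-12, -19); (-5/2, -6) → (-15/2, -7); (13/2, 18) → (3/2, 17); (0, 2) → (-5, 1)
T4 reflect across x = 0: (-12, -19) → (12, -19); (-15/2, -7) → (15/2, -7); (3/2, 17) → (-3/2, 17); (-5, 1) → (5, 1)

image vertices: (12, -19), (15/2, -7), (-3/2, 17), (5, 1)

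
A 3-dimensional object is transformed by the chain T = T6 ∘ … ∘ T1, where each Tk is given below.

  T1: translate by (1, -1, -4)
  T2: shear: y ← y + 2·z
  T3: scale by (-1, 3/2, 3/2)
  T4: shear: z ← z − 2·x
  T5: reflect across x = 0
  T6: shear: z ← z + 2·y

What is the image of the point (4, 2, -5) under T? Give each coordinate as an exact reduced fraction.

T(p) = (5, -51/2, -109/2)

T1 translate by (1, -1, -4): (4, 2, -5) → (5, 1, -9)
T2 shear: y ← y + 2·z: (5, 1, -9) → (5, -17, -9)
T3 scale by (-1, 3/2, 3/2): (5, -17, -9) → (-5, -51/2, -27/2)
T4 shear: z ← z − 2·x: (-5, -51/2, -27/2) → (-5, -51/2, -7/2)
T5 reflect across x = 0: (-5, -51/2, -7/2) → (5, -51/2, -7/2)
T6 shear: z ← z + 2·y: (5, -51/2, -7/2) → (5, -51/2, -109/2)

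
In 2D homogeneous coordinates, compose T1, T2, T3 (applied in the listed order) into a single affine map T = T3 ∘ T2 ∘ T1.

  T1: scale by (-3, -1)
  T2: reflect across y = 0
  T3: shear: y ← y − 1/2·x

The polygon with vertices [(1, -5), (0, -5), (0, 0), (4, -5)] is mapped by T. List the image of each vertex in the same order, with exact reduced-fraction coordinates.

image vertices: (-3, -7/2), (0, -5), (0, 0), (-12, 1)

T1 scale by (-3, -1): (1, -5) → (-3, 5); (0, -5) → (0, 5); (0, 0) → (0, 0); (4, -5) → (-12, 5)
T2 reflect across y = 0: (-3, 5) → (-3, -5); (0, 5) → (0, -5); (0, 0) → (0, 0); (-12, 5) → (-12, -5)
T3 shear: y ← y − 1/2·x: (-3, -5) → (-3, -7/2); (0, -5) → (0, -5); (0, 0) → (0, 0); (-12, -5) → (-12, 1)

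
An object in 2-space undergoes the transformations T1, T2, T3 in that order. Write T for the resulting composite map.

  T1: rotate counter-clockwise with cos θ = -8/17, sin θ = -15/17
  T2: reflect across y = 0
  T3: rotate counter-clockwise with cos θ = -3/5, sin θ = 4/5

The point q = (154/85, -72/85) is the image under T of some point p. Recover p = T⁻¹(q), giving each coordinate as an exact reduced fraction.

T1 = [-8/17 15/17 0; -15/17 -8/17 0; 0 0 1]
T2·T1 = [-8/17 15/17 0; 15/17 8/17 0; 0 0 1]
T3·…·T1 = [-36/85 -77/85 0; -77/85 36/85 0; 0 0 1]
det M = -1; M⁻¹ = [-36/85 -77/85 0; -77/85 36/85 0; 0 0 1]
M⁻¹ · (154/85, -72/85)ᵀ = (0, -2)ᵀ

p = (0, -2)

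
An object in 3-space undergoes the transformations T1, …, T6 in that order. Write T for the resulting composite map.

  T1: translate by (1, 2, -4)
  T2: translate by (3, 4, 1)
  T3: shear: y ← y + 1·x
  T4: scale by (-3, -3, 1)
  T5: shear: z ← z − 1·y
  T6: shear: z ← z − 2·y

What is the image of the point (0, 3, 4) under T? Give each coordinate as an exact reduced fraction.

T(p) = (-12, -39, 118)

T1 translate by (1, 2, -4): (0, 3, 4) → (1, 5, 0)
T2 translate by (3, 4, 1): (1, 5, 0) → (4, 9, 1)
T3 shear: y ← y + 1·x: (4, 9, 1) → (4, 13, 1)
T4 scale by (-3, -3, 1): (4, 13, 1) → (-12, -39, 1)
T5 shear: z ← z − 1·y: (-12, -39, 1) → (-12, -39, 40)
T6 shear: z ← z − 2·y: (-12, -39, 40) → (-12, -39, 118)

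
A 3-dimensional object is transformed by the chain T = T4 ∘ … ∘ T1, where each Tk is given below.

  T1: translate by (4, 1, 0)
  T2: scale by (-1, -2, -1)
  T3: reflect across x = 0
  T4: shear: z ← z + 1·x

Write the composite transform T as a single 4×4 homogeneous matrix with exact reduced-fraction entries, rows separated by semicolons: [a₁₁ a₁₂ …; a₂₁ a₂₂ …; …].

T1 = [1 0 0 4; 0 1 0 1; 0 0 1 0; 0 0 0 1]
T2·T1 = [-1 0 0 -4; 0 -2 0 -2; 0 0 -1 0; 0 0 0 1]
T3·…·T1 = [1 0 0 4; 0 -2 0 -2; 0 0 -1 0; 0 0 0 1]
T4·…·T1 = [1 0 0 4; 0 -2 0 -2; 1 0 -1 4; 0 0 0 1]

T = [1 0 0 4; 0 -2 0 -2; 1 0 -1 4; 0 0 0 1]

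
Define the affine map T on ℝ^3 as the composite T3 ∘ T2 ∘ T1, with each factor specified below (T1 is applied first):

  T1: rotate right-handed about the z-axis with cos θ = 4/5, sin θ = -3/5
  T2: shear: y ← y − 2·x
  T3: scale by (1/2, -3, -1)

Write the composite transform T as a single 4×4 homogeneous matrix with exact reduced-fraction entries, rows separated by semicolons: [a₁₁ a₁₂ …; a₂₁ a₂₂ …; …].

T1 = [4/5 3/5 0 0; -3/5 4/5 0 0; 0 0 1 0; 0 0 0 1]
T2·T1 = [4/5 3/5 0 0; -11/5 -2/5 0 0; 0 0 1 0; 0 0 0 1]
T3·…·T1 = [2/5 3/10 0 0; 33/5 6/5 0 0; 0 0 -1 0; 0 0 0 1]

T = [2/5 3/10 0 0; 33/5 6/5 0 0; 0 0 -1 0; 0 0 0 1]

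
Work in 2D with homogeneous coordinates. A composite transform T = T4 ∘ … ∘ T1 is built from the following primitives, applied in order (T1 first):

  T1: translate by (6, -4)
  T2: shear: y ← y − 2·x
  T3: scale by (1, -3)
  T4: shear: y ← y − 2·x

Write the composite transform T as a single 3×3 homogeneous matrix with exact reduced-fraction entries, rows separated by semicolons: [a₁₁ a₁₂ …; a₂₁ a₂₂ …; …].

T = [1 0 6; 4 -3 36; 0 0 1]

T1 = [1 0 6; 0 1 -4; 0 0 1]
T2·T1 = [1 0 6; -2 1 -16; 0 0 1]
T3·…·T1 = [1 0 6; 6 -3 48; 0 0 1]
T4·…·T1 = [1 0 6; 4 -3 36; 0 0 1]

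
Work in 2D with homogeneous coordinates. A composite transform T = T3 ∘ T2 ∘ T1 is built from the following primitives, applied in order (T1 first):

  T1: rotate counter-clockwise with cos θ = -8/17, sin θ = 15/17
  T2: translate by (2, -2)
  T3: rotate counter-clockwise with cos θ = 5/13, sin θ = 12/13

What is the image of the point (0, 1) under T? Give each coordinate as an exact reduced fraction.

T1 rotate counter-clockwise with cos θ = -8/17, sin θ = 15/17: (0, 1) → (-15/17, -8/17)
T2 translate by (2, -2): (-15/17, -8/17) → (19/17, -42/17)
T3 rotate counter-clockwise with cos θ = 5/13, sin θ = 12/13: (19/17, -42/17) → (599/221, 18/221)

T(p) = (599/221, 18/221)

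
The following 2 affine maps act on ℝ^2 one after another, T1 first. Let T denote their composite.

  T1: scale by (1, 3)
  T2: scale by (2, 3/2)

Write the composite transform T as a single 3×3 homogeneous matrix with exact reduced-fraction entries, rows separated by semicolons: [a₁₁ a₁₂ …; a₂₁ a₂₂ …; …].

T1 = [1 0 0; 0 3 0; 0 0 1]
T2·T1 = [2 0 0; 0 9/2 0; 0 0 1]

T = [2 0 0; 0 9/2 0; 0 0 1]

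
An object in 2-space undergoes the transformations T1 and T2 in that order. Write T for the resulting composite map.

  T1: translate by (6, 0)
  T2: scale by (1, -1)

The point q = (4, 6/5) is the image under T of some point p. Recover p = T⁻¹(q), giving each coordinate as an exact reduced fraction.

T1 = [1 0 6; 0 1 0; 0 0 1]
T2·T1 = [1 0 6; 0 -1 0; 0 0 1]
det M = -1; M⁻¹ = [1 0 -6; 0 -1 0; 0 0 1]
M⁻¹ · (4, 6/5)ᵀ = (-2, -6/5)ᵀ

p = (-2, -6/5)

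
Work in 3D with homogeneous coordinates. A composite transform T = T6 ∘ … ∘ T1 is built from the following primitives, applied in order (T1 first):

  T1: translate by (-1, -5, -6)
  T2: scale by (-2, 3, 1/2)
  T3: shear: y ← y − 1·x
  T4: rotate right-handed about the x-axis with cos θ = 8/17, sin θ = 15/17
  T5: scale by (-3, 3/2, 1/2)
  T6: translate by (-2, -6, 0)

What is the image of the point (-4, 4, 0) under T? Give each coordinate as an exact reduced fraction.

T(p) = (-32, -381/34, -219/34)

T1 translate by (-1, -5, -6): (-4, 4, 0) → (-5, -1, -6)
T2 scale by (-2, 3, 1/2): (-5, -1, -6) → (10, -3, -3)
T3 shear: y ← y − 1·x: (10, -3, -3) → (10, -13, -3)
T4 rotate right-handed about the x-axis with cos θ = 8/17, sin θ = 15/17: (10, -13, -3) → (10, -59/17, -219/17)
T5 scale by (-3, 3/2, 1/2): (10, -59/17, -219/17) → (-30, -177/34, -219/34)
T6 translate by (-2, -6, 0): (-30, -177/34, -219/34) → (-32, -381/34, -219/34)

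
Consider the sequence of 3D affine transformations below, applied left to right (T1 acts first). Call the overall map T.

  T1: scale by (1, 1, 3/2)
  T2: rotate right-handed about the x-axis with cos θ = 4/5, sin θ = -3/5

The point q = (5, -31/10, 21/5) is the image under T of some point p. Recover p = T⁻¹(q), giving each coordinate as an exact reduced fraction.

T1 = [1 0 0 0; 0 1 0 0; 0 0 3/2 0; 0 0 0 1]
T2·T1 = [1 0 0 0; 0 4/5 9/10 0; 0 -3/5 6/5 0; 0 0 0 1]
det M = 3/2; M⁻¹ = [1 0 0 0; 0 4/5 -3/5 0; 0 2/5 8/15 0; 0 0 0 1]
M⁻¹ · (5, -31/10, 21/5)ᵀ = (5, -5, 1)ᵀ

p = (5, -5, 1)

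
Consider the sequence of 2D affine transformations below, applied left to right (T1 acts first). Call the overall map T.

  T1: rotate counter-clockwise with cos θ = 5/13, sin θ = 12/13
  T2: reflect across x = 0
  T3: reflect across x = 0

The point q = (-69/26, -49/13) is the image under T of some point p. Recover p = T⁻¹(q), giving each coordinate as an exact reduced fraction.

T1 = [5/13 -12/13 0; 12/13 5/13 0; 0 0 1]
T2·T1 = [-5/13 12/13 0; 12/13 5/13 0; 0 0 1]
T3·…·T1 = [5/13 -12/13 0; 12/13 5/13 0; 0 0 1]
det M = 1; M⁻¹ = [5/13 12/13 0; -12/13 5/13 0; 0 0 1]
M⁻¹ · (-69/26, -49/13)ᵀ = (-9/2, 1)ᵀ

p = (-9/2, 1)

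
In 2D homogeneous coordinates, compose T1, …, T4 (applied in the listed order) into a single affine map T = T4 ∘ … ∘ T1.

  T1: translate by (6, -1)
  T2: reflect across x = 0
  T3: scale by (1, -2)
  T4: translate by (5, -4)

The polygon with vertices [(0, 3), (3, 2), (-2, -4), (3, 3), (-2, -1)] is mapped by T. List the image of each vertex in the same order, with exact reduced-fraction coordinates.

T1 translate by (6, -1): (0, 3) → (6, 2); (3, 2) → (9, 1); (-2, -4) → (4, -5); (3, 3) → (9, 2); (-2, -1) → (4, -2)
T2 reflect across x = 0: (6, 2) → (-6, 2); (9, 1) → (-9, 1); (4, -5) → (-4, -5); (9, 2) → (-9, 2); (4, -2) → (-4, -2)
T3 scale by (1, -2): (-6, 2) → (-6, -4); (-9, 1) → (-9, -2); (-4, -5) → (-4, 10); (-9, 2) → (-9, -4); (-4, -2) → (-4, 4)
T4 translate by (5, -4): (-6, -4) → (-1, -8); (-9, -2) → (-4, -6); (-4, 10) → (1, 6); (-9, -4) → (-4, -8); (-4, 4) → (1, 0)

image vertices: (-1, -8), (-4, -6), (1, 6), (-4, -8), (1, 0)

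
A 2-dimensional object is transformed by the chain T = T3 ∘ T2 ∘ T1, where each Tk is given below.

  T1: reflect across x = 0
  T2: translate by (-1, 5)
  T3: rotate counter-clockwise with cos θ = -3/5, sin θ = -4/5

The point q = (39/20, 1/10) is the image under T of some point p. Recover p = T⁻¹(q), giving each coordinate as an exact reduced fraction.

p = (1/4, -7/2)

T1 = [-1 0 0; 0 1 0; 0 0 1]
T2·T1 = [-1 0 -1; 0 1 5; 0 0 1]
T3·…·T1 = [3/5 4/5 23/5; 4/5 -3/5 -11/5; 0 0 1]
det M = -1; M⁻¹ = [3/5 4/5 -1; 4/5 -3/5 -5; 0 0 1]
M⁻¹ · (39/20, 1/10)ᵀ = (1/4, -7/2)ᵀ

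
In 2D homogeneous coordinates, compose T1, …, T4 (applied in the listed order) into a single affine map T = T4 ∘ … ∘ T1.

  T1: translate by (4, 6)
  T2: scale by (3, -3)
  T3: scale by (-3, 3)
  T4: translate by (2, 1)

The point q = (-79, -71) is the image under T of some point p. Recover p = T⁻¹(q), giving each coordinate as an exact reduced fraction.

p = (5, 2)

T1 = [1 0 4; 0 1 6; 0 0 1]
T2·T1 = [3 0 12; 0 -3 -18; 0 0 1]
T3·…·T1 = [-9 0 -36; 0 -9 -54; 0 0 1]
T4·…·T1 = [-9 0 -34; 0 -9 -53; 0 0 1]
det M = 81; M⁻¹ = [-1/9 0 -34/9; 0 -1/9 -53/9; 0 0 1]
M⁻¹ · (-79, -71)ᵀ = (5, 2)ᵀ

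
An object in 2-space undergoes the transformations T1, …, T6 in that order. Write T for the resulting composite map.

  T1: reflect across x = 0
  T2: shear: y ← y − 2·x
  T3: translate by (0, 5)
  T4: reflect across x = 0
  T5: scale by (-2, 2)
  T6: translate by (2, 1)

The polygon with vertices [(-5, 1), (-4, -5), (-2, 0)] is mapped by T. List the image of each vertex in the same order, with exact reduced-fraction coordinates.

T1 reflect across x = 0: (-5, 1) → (5, 1); (-4, -5) → (4, -5); (-2, 0) → (2, 0)
T2 shear: y ← y − 2·x: (5, 1) → (5, -9); (4, -5) → (4, -13); (2, 0) → (2, -4)
T3 translate by (0, 5): (5, -9) → (5, -4); (4, -13) → (4, -8); (2, -4) → (2, 1)
T4 reflect across x = 0: (5, -4) → (-5, -4); (4, -8) → (-4, -8); (2, 1) → (-2, 1)
T5 scale by (-2, 2): (-5, -4) → (10, -8); (-4, -8) → (8, -16); (-2, 1) → (4, 2)
T6 translate by (2, 1): (10, -8) → (12, -7); (8, -16) → (10, -15); (4, 2) → (6, 3)

image vertices: (12, -7), (10, -15), (6, 3)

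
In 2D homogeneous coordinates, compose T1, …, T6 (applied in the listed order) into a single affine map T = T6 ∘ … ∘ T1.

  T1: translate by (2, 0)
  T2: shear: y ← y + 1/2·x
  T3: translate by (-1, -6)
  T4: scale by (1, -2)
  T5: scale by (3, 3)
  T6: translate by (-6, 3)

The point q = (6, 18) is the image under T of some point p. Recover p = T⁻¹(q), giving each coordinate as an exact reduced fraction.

T1 = [1 0 2; 0 1 0; 0 0 1]
T2·T1 = [1 0 2; 1/2 1 1; 0 0 1]
T3·…·T1 = [1 0 1; 1/2 1 -5; 0 0 1]
T4·…·T1 = [1 0 1; -1 -2 10; 0 0 1]
T5·…·T1 = [3 0 3; -3 -6 30; 0 0 1]
T6·…·T1 = [3 0 -3; -3 -6 33; 0 0 1]
det M = -18; M⁻¹ = [1/3 0 1; -1/6 -1/6 5; 0 0 1]
M⁻¹ · (6, 18)ᵀ = (3, 1)ᵀ

p = (3, 1)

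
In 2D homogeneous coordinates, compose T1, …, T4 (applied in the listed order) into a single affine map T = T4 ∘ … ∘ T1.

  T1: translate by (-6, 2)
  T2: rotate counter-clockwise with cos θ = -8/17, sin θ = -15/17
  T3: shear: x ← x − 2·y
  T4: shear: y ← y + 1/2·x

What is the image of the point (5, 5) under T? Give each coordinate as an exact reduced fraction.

T(p) = (195/17, 113/34)

T1 translate by (-6, 2): (5, 5) → (-1, 7)
T2 rotate counter-clockwise with cos θ = -8/17, sin θ = -15/17: (-1, 7) → (113/17, -41/17)
T3 shear: x ← x − 2·y: (113/17, -41/17) → (195/17, -41/17)
T4 shear: y ← y + 1/2·x: (195/17, -41/17) → (195/17, 113/34)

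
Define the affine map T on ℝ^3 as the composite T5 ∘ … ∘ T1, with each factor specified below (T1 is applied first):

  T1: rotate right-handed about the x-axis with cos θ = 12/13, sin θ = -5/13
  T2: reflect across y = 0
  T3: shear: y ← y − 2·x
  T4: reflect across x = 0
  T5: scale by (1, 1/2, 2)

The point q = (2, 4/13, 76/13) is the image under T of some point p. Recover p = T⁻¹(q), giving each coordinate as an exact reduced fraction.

p = (-2, 2, 4)

T1 = [1 0 0 0; 0 12/13 5/13 0; 0 -5/13 12/13 0; 0 0 0 1]
T2·T1 = [1 0 0 0; 0 -12/13 -5/13 0; 0 -5/13 12/13 0; 0 0 0 1]
T3·…·T1 = [1 0 0 0; -2 -12/13 -5/13 0; 0 -5/13 12/13 0; 0 0 0 1]
T4·…·T1 = [-1 0 0 0; -2 -12/13 -5/13 0; 0 -5/13 12/13 0; 0 0 0 1]
T5·…·T1 = [-1 0 0 0; -1 -6/13 -5/26 0; 0 -10/13 24/13 0; 0 0 0 1]
det M = 1; M⁻¹ = [-1 0 0 0; 24/13 -24/13 -5/26 0; 10/13 -10/13 6/13 0; 0 0 0 1]
M⁻¹ · (2, 4/13, 76/13)ᵀ = (-2, 2, 4)ᵀ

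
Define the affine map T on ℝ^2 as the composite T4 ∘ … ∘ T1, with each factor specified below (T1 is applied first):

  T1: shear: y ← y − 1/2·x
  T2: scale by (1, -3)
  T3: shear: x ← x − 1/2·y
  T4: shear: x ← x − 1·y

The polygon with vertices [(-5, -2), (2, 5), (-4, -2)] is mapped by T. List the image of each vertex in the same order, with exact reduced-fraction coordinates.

image vertices: (-11/4, -3/2), (20, -12), (-4, 0)

T1 shear: y ← y − 1/2·x: (-5, -2) → (-5, 1/2); (2, 5) → (2, 4); (-4, -2) → (-4, 0)
T2 scale by (1, -3): (-5, 1/2) → (-5, -3/2); (2, 4) → (2, -12); (-4, 0) → (-4, 0)
T3 shear: x ← x − 1/2·y: (-5, -3/2) → (-17/4, -3/2); (2, -12) → (8, -12); (-4, 0) → (-4, 0)
T4 shear: x ← x − 1·y: (-17/4, -3/2) → (-11/4, -3/2); (8, -12) → (20, -12); (-4, 0) → (-4, 0)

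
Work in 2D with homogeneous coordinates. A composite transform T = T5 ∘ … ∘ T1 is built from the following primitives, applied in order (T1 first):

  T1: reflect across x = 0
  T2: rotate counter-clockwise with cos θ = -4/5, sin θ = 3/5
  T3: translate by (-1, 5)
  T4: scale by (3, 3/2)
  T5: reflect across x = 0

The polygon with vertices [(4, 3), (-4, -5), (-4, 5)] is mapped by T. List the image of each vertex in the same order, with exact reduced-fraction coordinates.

image vertices: (-6/5, 3/10), (18/5, 171/10), (108/5, 51/10)

T1 reflect across x = 0: (4, 3) → (-4, 3); (-4, -5) → (4, -5); (-4, 5) → (4, 5)
T2 rotate counter-clockwise with cos θ = -4/5, sin θ = 3/5: (-4, 3) → (7/5, -24/5); (4, -5) → (-1/5, 32/5); (4, 5) → (-31/5, -8/5)
T3 translate by (-1, 5): (7/5, -24/5) → (2/5, 1/5); (-1/5, 32/5) → (-6/5, 57/5); (-31/5, -8/5) → (-36/5, 17/5)
T4 scale by (3, 3/2): (2/5, 1/5) → (6/5, 3/10); (-6/5, 57/5) → (-18/5, 171/10); (-36/5, 17/5) → (-108/5, 51/10)
T5 reflect across x = 0: (6/5, 3/10) → (-6/5, 3/10); (-18/5, 171/10) → (18/5, 171/10); (-108/5, 51/10) → (108/5, 51/10)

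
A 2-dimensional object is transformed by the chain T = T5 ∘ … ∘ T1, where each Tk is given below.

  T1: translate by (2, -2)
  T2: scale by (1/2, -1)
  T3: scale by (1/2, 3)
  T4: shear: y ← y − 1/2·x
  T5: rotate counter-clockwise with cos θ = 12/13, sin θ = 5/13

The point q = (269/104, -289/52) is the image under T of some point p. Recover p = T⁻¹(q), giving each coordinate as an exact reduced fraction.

T1 = [1 0 2; 0 1 -2; 0 0 1]
T2·T1 = [1/2 0 1; 0 -1 2; 0 0 1]
T3·…·T1 = [1/4 0 1/2; 0 -3 6; 0 0 1]
T4·…·T1 = [1/4 0 1/2; -1/8 -3 23/4; 0 0 1]
T5·…·T1 = [29/104 15/13 -7/4; -1/52 -36/13 11/2; 0 0 1]
det M = -3/4; M⁻¹ = [48/13 20/13 -2; -1/39 -29/78 2; 0 0 1]
M⁻¹ · (269/104, -289/52)ᵀ = (-1, 4)ᵀ

p = (-1, 4)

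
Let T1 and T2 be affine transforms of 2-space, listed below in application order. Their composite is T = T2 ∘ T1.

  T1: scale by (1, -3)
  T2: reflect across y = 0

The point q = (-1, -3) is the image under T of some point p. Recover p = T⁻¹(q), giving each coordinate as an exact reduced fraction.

T1 = [1 0 0; 0 -3 0; 0 0 1]
T2·T1 = [1 0 0; 0 3 0; 0 0 1]
det M = 3; M⁻¹ = [1 0 0; 0 1/3 0; 0 0 1]
M⁻¹ · (-1, -3)ᵀ = (-1, -1)ᵀ

p = (-1, -1)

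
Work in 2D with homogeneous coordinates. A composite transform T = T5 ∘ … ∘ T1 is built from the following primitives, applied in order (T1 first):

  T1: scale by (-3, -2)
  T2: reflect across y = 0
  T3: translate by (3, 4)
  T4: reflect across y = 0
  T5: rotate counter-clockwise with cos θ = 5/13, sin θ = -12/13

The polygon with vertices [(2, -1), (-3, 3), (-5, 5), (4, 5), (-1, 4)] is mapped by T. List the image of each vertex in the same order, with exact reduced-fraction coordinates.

image vertices: (-3, 2), (-60/13, -194/13), (-6, -22), (-213/13, 38/13), (-114/13, -132/13)

T1 scale by (-3, -2): (2, -1) → (-6, 2); (-3, 3) → (9, -6); (-5, 5) → (15, -10); (4, 5) → (-12, -10); (-1, 4) → (3, -8)
T2 reflect across y = 0: (-6, 2) → (-6, -2); (9, -6) → (9, 6); (15, -10) → (15, 10); (-12, -10) → (-12, 10); (3, -8) → (3, 8)
T3 translate by (3, 4): (-6, -2) → (-3, 2); (9, 6) → (12, 10); (15, 10) → (18, 14); (-12, 10) → (-9, 14); (3, 8) → (6, 12)
T4 reflect across y = 0: (-3, 2) → (-3, -2); (12, 10) → (12, -10); (18, 14) → (18, -14); (-9, 14) → (-9, -14); (6, 12) → (6, -12)
T5 rotate counter-clockwise with cos θ = 5/13, sin θ = -12/13: (-3, -2) → (-3, 2); (12, -10) → (-60/13, -194/13); (18, -14) → (-6, -22); (-9, -14) → (-213/13, 38/13); (6, -12) → (-114/13, -132/13)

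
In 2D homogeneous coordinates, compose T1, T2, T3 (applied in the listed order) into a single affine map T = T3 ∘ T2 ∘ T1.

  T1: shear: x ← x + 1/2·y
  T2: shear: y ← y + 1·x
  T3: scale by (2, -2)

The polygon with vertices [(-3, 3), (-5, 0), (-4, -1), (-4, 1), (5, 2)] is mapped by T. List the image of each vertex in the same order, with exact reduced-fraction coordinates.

T1 shear: x ← x + 1/2·y: (-3, 3) → (-3/2, 3); (-5, 0) → (-5, 0); (-4, -1) → (-9/2, -1); (-4, 1) → (-7/2, 1); (5, 2) → (6, 2)
T2 shear: y ← y + 1·x: (-3/2, 3) → (-3/2, 3/2); (-5, 0) → (-5, -5); (-9/2, -1) → (-9/2, -11/2); (-7/2, 1) → (-7/2, -5/2); (6, 2) → (6, 8)
T3 scale by (2, -2): (-3/2, 3/2) → (-3, -3); (-5, -5) → (-10, 10); (-9/2, -11/2) → (-9, 11); (-7/2, -5/2) → (-7, 5); (6, 8) → (12, -16)

image vertices: (-3, -3), (-10, 10), (-9, 11), (-7, 5), (12, -16)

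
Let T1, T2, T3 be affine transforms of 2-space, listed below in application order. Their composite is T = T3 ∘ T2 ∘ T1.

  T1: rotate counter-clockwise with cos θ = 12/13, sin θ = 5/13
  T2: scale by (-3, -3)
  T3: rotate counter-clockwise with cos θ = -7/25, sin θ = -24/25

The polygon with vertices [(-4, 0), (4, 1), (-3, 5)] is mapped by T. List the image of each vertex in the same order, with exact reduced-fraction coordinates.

image vertices: (432/325, -3876/325), (-1401/325, 3768/325), (-4521/325, -3447/325)

T1 rotate counter-clockwise with cos θ = 12/13, sin θ = 5/13: (-4, 0) → (-48/13, -20/13); (4, 1) → (43/13, 32/13); (-3, 5) → (-61/13, 45/13)
T2 scale by (-3, -3): (-48/13, -20/13) → (144/13, 60/13); (43/13, 32/13) → (-129/13, -96/13); (-61/13, 45/13) → (183/13, -135/13)
T3 rotate counter-clockwise with cos θ = -7/25, sin θ = -24/25: (144/13, 60/13) → (432/325, -3876/325); (-129/13, -96/13) → (-1401/325, 3768/325); (183/13, -135/13) → (-4521/325, -3447/325)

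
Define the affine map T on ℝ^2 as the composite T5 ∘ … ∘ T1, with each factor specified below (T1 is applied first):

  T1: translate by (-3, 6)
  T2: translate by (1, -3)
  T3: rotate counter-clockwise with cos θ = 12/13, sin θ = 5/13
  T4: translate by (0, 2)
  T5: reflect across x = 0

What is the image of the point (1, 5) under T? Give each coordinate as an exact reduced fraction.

T1 translate by (-3, 6): (1, 5) → (-2, 11)
T2 translate by (1, -3): (-2, 11) → (-1, 8)
T3 rotate counter-clockwise with cos θ = 12/13, sin θ = 5/13: (-1, 8) → (-4, 7)
T4 translate by (0, 2): (-4, 7) → (-4, 9)
T5 reflect across x = 0: (-4, 9) → (4, 9)

T(p) = (4, 9)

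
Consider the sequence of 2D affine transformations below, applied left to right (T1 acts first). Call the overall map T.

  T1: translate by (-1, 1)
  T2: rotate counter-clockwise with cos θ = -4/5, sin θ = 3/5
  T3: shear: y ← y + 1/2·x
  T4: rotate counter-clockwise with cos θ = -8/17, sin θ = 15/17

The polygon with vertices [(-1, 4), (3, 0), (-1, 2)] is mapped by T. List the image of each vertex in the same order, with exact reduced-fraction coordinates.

image vertices: (997/170, 131/85), (281/170, -137/85), (571/170, 133/85)

T1 translate by (-1, 1): (-1, 4) → (-2, 5); (3, 0) → (2, 1); (-1, 2) → (-2, 3)
T2 rotate counter-clockwise with cos θ = -4/5, sin θ = 3/5: (-2, 5) → (-7/5, -26/5); (2, 1) → (-11/5, 2/5); (-2, 3) → (-1/5, -18/5)
T3 shear: y ← y + 1/2·x: (-7/5, -26/5) → (-7/5, -59/10); (-11/5, 2/5) → (-11/5, -7/10); (-1/5, -18/5) → (-1/5, -37/10)
T4 rotate counter-clockwise with cos θ = -8/17, sin θ = 15/17: (-7/5, -59/10) → (997/170, 131/85); (-11/5, -7/10) → (281/170, -137/85); (-1/5, -37/10) → (571/170, 133/85)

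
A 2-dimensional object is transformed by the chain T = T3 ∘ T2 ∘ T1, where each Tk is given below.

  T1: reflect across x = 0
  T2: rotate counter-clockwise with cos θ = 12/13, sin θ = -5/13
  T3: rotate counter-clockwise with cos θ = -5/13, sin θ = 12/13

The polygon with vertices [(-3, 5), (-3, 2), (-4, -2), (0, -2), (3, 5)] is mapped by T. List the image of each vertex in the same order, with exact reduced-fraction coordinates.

image vertices: (-5, 3), (-2, 3), (2, 4), (2, 0), (-5, -3)

T1 reflect across x = 0: (-3, 5) → (3, 5); (-3, 2) → (3, 2); (-4, -2) → (4, -2); (0, -2) → (0, -2); (3, 5) → (-3, 5)
T2 rotate counter-clockwise with cos θ = 12/13, sin θ = -5/13: (3, 5) → (61/13, 45/13); (3, 2) → (46/13, 9/13); (4, -2) → (38/13, -44/13); (0, -2) → (-10/13, -24/13); (-3, 5) → (-11/13, 75/13)
T3 rotate counter-clockwise with cos θ = -5/13, sin θ = 12/13: (61/13, 45/13) → (-5, 3); (46/13, 9/13) → (-2, 3); (38/13, -44/13) → (2, 4); (-10/13, -24/13) → (2, 0); (-11/13, 75/13) → (-5, -3)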